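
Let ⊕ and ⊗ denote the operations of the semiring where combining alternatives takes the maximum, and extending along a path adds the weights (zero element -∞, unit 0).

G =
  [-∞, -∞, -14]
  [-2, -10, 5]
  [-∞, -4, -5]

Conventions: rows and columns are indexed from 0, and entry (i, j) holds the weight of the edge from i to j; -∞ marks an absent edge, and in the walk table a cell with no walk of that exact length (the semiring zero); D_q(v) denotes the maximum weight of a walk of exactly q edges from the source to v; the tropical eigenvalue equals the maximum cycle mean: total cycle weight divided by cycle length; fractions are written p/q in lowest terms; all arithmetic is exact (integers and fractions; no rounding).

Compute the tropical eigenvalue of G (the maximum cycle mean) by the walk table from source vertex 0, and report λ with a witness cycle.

q=0: [0, -∞, -∞]
q=1: [-∞, -∞, -14]
q=2: [-∞, -18, -19]
q=3: [-20, -23, -13]
Optimal cycle mean attained by: cycle 1->2->1, total 5 + (-4), length 2.
Answer: λ = 1/2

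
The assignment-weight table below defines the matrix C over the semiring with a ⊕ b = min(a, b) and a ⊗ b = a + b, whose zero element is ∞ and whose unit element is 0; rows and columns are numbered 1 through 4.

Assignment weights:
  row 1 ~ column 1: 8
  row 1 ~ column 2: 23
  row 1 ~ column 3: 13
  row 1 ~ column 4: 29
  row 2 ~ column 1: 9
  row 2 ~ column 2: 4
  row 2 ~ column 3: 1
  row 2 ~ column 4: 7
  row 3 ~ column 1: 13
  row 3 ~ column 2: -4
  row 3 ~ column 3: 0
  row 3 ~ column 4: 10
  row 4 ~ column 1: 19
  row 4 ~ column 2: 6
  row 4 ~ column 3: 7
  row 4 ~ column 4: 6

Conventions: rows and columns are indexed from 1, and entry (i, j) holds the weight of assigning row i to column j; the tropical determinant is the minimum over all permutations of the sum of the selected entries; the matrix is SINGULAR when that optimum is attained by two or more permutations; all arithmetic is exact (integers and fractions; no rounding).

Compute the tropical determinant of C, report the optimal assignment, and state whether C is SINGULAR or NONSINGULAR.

σ = (1, 2, 3, 4): 8 + 4 + 0 + 6 = 18
σ = (1, 2, 4, 3): 8 + 4 + 10 + 7 = 29
σ = (1, 3, 2, 4): 8 + 1 + (-4) + 6 = 11
σ = (1, 3, 4, 2): 8 + 1 + 10 + 6 = 25
σ = (1, 4, 2, 3): 8 + 7 + (-4) + 7 = 18
σ = (1, 4, 3, 2): 8 + 7 + 0 + 6 = 21
σ = (2, 1, 3, 4): 23 + 9 + 0 + 6 = 38
σ = (2, 1, 4, 3): 23 + 9 + 10 + 7 = 49
σ = (2, 3, 1, 4): 23 + 1 + 13 + 6 = 43
σ = (2, 3, 4, 1): 23 + 1 + 10 + 19 = 53
σ = (2, 4, 1, 3): 23 + 7 + 13 + 7 = 50
σ = (2, 4, 3, 1): 23 + 7 + 0 + 19 = 49
σ = (3, 1, 2, 4): 13 + 9 + (-4) + 6 = 24
σ = (3, 1, 4, 2): 13 + 9 + 10 + 6 = 38
σ = (3, 2, 1, 4): 13 + 4 + 13 + 6 = 36
σ = (3, 2, 4, 1): 13 + 4 + 10 + 19 = 46
σ = (3, 4, 1, 2): 13 + 7 + 13 + 6 = 39
σ = (3, 4, 2, 1): 13 + 7 + (-4) + 19 = 35
σ = (4, 1, 2, 3): 29 + 9 + (-4) + 7 = 41
σ = (4, 1, 3, 2): 29 + 9 + 0 + 6 = 44
σ = (4, 2, 1, 3): 29 + 4 + 13 + 7 = 53
σ = (4, 2, 3, 1): 29 + 4 + 0 + 19 = 52
σ = (4, 3, 1, 2): 29 + 1 + 13 + 6 = 49
σ = (4, 3, 2, 1): 29 + 1 + (-4) + 19 = 45
Optimal value attained by: σ = (1, 3, 2, 4).
Answer: det⊕(C) = 11; verdict: NONSINGULAR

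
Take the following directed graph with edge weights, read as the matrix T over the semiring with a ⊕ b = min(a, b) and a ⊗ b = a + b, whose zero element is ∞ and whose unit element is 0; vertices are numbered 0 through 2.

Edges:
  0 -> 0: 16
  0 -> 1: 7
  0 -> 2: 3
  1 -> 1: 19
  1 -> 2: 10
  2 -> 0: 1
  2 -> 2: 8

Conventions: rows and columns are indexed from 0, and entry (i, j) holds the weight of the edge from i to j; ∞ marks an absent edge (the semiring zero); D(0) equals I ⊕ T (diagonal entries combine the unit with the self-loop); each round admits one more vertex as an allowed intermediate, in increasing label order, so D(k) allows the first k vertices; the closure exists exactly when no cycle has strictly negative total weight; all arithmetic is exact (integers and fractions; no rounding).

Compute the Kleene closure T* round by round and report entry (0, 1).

D(0):
  [0, 7, 3]
  [∞, 0, 10]
  [1, ∞, 0]
D(1):
  [0, 7, 3]
  [∞, 0, 10]
  [1, 8, 0]
D(2):
  [0, 7, 3]
  [∞, 0, 10]
  [1, 8, 0]
D(3):
  [0, 7, 3]
  [11, 0, 10]
  [1, 8, 0]
Answer: T*[0][1] = 7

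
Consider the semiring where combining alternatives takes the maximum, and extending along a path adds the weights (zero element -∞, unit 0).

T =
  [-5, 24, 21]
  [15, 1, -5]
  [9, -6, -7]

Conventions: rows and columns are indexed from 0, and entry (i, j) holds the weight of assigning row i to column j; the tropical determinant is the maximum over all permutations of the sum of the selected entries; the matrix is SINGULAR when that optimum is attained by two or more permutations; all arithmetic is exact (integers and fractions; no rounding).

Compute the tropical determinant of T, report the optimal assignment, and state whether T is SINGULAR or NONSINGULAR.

σ = (0, 1, 2): (-5) + 1 + (-7) = -11
σ = (0, 2, 1): (-5) + (-5) + (-6) = -16
σ = (1, 0, 2): 24 + 15 + (-7) = 32
σ = (1, 2, 0): 24 + (-5) + 9 = 28
σ = (2, 0, 1): 21 + 15 + (-6) = 30
σ = (2, 1, 0): 21 + 1 + 9 = 31
Optimal value attained by: σ = (1, 0, 2).
Answer: det⊕(T) = 32; verdict: NONSINGULAR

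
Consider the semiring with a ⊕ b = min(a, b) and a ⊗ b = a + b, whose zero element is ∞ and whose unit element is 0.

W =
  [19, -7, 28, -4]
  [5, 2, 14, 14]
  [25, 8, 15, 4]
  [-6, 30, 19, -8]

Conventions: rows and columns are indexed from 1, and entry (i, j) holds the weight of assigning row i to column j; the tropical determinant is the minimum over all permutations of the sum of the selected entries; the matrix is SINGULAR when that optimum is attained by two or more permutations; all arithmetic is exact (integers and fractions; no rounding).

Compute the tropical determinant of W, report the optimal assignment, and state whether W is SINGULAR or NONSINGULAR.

σ = (1, 2, 3, 4): 19 + 2 + 15 + (-8) = 28
σ = (1, 2, 4, 3): 19 + 2 + 4 + 19 = 44
σ = (1, 3, 2, 4): 19 + 14 + 8 + (-8) = 33
σ = (1, 3, 4, 2): 19 + 14 + 4 + 30 = 67
σ = (1, 4, 2, 3): 19 + 14 + 8 + 19 = 60
σ = (1, 4, 3, 2): 19 + 14 + 15 + 30 = 78
σ = (2, 1, 3, 4): (-7) + 5 + 15 + (-8) = 5
σ = (2, 1, 4, 3): (-7) + 5 + 4 + 19 = 21
σ = (2, 3, 1, 4): (-7) + 14 + 25 + (-8) = 24
σ = (2, 3, 4, 1): (-7) + 14 + 4 + (-6) = 5
σ = (2, 4, 1, 3): (-7) + 14 + 25 + 19 = 51
σ = (2, 4, 3, 1): (-7) + 14 + 15 + (-6) = 16
σ = (3, 1, 2, 4): 28 + 5 + 8 + (-8) = 33
σ = (3, 1, 4, 2): 28 + 5 + 4 + 30 = 67
σ = (3, 2, 1, 4): 28 + 2 + 25 + (-8) = 47
σ = (3, 2, 4, 1): 28 + 2 + 4 + (-6) = 28
σ = (3, 4, 1, 2): 28 + 14 + 25 + 30 = 97
σ = (3, 4, 2, 1): 28 + 14 + 8 + (-6) = 44
σ = (4, 1, 2, 3): (-4) + 5 + 8 + 19 = 28
σ = (4, 1, 3, 2): (-4) + 5 + 15 + 30 = 46
σ = (4, 2, 1, 3): (-4) + 2 + 25 + 19 = 42
σ = (4, 2, 3, 1): (-4) + 2 + 15 + (-6) = 7
σ = (4, 3, 1, 2): (-4) + 14 + 25 + 30 = 65
σ = (4, 3, 2, 1): (-4) + 14 + 8 + (-6) = 12
Optimal value attained by: σ = (2, 1, 3, 4).
Answer: det⊕(W) = 5; verdict: SINGULAR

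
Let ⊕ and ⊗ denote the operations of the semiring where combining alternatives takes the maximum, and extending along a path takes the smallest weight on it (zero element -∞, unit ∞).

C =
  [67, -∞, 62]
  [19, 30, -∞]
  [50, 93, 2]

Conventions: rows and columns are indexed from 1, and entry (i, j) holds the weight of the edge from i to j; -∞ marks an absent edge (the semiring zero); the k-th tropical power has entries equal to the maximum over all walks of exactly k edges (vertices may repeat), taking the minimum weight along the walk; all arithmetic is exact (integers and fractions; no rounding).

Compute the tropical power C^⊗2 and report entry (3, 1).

C^⊗2:
  [67, 62, 62]
  [19, 30, 19]
  [50, 30, 50]
Key observation: the optimum is the walk 3->1->1, with weight 50 min 67 = 50.
Optimal value attained by: walk 3->1->1.
Answer: (C^⊗2)[3][1] = 50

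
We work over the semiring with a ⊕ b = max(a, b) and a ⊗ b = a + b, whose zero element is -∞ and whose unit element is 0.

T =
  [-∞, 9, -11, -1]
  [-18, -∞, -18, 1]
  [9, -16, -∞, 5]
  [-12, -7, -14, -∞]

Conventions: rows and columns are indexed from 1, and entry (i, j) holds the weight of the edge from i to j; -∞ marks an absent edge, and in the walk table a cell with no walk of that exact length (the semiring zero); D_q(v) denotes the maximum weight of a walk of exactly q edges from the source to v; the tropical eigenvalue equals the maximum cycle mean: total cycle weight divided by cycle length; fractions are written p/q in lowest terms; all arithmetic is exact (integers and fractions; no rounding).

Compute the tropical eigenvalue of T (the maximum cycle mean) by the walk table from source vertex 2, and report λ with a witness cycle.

q=0: [-∞, 0, -∞, -∞]
q=1: [-18, -∞, -18, 1]
q=2: [-9, -6, -13, -13]
q=3: [-4, 0, -20, -5]
q=4: [-11, 5, -15, 1]
Optimal cycle mean attained by: cycle 1->2->4->3->1, total 9 + 1 + (-14) + 9, length 4.
Answer: λ = 5/4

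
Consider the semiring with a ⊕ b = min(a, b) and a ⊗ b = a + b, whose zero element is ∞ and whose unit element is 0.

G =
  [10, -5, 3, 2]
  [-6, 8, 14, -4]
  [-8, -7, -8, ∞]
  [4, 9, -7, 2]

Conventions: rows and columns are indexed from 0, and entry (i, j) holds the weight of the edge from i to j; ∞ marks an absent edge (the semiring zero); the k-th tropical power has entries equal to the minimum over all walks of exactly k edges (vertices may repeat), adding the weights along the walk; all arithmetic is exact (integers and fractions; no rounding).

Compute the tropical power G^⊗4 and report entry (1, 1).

G^⊗2:
  [-11, -4, -5, -9]
  [0, -11, -11, -4]
  [-16, -15, -16, -11]
  [-15, -14, -15, 4]
G^⊗3:
  [-13, -16, -16, -9]
  [-19, -18, -19, -15]
  [-24, -23, -24, -19]
  [-23, -22, -23, -18]
G^⊗4:
  [-24, -23, -24, -20]
  [-27, -26, -27, -22]
  [-32, -31, -32, -27]
  [-31, -30, -31, -26]
Key observation: the optimum is the walk 1->3->2->2->1, with weight (-4) + (-7) + (-8) + (-7) = -26.
Optimal value attained by: walk 1->3->2->2->1.
Answer: (G^⊗4)[1][1] = -26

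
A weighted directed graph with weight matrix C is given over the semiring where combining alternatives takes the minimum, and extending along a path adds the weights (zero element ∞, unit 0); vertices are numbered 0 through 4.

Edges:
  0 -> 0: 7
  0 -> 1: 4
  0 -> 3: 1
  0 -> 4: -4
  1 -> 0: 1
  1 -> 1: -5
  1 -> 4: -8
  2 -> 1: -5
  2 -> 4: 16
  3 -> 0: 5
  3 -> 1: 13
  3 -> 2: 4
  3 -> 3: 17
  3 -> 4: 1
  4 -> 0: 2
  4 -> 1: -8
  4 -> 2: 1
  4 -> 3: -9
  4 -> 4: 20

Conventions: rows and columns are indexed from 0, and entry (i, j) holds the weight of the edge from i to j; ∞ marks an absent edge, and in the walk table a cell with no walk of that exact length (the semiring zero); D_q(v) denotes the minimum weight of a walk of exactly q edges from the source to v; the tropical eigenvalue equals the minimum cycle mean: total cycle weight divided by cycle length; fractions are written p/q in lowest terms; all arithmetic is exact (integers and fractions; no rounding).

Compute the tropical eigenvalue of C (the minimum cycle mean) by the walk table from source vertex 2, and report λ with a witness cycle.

q=0: [∞, ∞, 0, ∞, ∞]
q=1: [∞, -5, ∞, ∞, 16]
q=2: [-4, -10, 17, 7, -13]
q=3: [-11, -21, -12, -22, -18]
q=4: [-20, -26, -18, -27, -29]
q=5: [-27, -37, -28, -38, -34]
Optimal cycle mean attained by: cycle 1->4->1, total (-8) + (-8), length 2.
Answer: λ = -8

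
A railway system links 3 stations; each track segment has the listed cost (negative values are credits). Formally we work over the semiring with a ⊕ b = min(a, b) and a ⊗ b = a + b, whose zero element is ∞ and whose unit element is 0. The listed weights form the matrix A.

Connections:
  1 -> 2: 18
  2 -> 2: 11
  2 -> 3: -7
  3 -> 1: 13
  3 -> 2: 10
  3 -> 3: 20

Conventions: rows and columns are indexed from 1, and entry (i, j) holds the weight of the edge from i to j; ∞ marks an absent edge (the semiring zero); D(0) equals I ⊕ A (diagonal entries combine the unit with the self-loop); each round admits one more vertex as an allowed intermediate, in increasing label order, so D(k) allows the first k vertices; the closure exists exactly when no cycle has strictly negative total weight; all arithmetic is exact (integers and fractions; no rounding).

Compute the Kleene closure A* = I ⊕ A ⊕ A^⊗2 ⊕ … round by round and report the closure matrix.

D(0):
  [0, 18, ∞]
  [∞, 0, -7]
  [13, 10, 0]
D(1):
  [0, 18, ∞]
  [∞, 0, -7]
  [13, 10, 0]
D(2):
  [0, 18, 11]
  [∞, 0, -7]
  [13, 10, 0]
D(3):
  [0, 18, 11]
  [6, 0, -7]
  [13, 10, 0]
Answer: A* = [[0, 18, 11], [6, 0, -7], [13, 10, 0]]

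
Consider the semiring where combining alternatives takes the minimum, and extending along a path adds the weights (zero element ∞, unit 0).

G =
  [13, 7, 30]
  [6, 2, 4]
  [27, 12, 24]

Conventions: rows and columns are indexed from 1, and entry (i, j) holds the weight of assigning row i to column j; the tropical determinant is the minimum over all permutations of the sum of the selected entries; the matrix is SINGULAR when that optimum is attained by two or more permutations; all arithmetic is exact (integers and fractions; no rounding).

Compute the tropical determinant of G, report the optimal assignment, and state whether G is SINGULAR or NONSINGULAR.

σ = (1, 2, 3): 13 + 2 + 24 = 39
σ = (1, 3, 2): 13 + 4 + 12 = 29
σ = (2, 1, 3): 7 + 6 + 24 = 37
σ = (2, 3, 1): 7 + 4 + 27 = 38
σ = (3, 1, 2): 30 + 6 + 12 = 48
σ = (3, 2, 1): 30 + 2 + 27 = 59
Optimal value attained by: σ = (1, 3, 2).
Answer: det⊕(G) = 29; verdict: NONSINGULAR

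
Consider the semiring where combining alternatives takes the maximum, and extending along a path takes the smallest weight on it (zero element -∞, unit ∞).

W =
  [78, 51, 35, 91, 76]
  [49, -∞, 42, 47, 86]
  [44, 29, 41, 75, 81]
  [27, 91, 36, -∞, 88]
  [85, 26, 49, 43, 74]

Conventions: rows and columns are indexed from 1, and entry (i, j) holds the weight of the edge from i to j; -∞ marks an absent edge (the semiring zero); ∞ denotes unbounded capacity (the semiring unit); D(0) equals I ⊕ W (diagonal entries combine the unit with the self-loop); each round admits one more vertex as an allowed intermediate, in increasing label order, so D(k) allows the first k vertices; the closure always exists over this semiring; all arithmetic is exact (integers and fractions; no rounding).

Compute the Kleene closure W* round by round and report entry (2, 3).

D(0):
  [∞, 51, 35, 91, 76]
  [49, ∞, 42, 47, 86]
  [44, 29, ∞, 75, 81]
  [27, 91, 36, ∞, 88]
  [85, 26, 49, 43, ∞]
D(1):
  [∞, 51, 35, 91, 76]
  [49, ∞, 42, 49, 86]
  [44, 44, ∞, 75, 81]
  [27, 91, 36, ∞, 88]
  [85, 51, 49, 85, ∞]
D(2):
  [∞, 51, 42, 91, 76]
  [49, ∞, 42, 49, 86]
  [44, 44, ∞, 75, 81]
  [49, 91, 42, ∞, 88]
  [85, 51, 49, 85, ∞]
D(3):
  [∞, 51, 42, 91, 76]
  [49, ∞, 42, 49, 86]
  [44, 44, ∞, 75, 81]
  [49, 91, 42, ∞, 88]
  [85, 51, 49, 85, ∞]
D(4):
  [∞, 91, 42, 91, 88]
  [49, ∞, 42, 49, 86]
  [49, 75, ∞, 75, 81]
  [49, 91, 42, ∞, 88]
  [85, 85, 49, 85, ∞]
D(5):
  [∞, 91, 49, 91, 88]
  [85, ∞, 49, 85, 86]
  [81, 81, ∞, 81, 81]
  [85, 91, 49, ∞, 88]
  [85, 85, 49, 85, ∞]
Answer: W*[2][3] = 49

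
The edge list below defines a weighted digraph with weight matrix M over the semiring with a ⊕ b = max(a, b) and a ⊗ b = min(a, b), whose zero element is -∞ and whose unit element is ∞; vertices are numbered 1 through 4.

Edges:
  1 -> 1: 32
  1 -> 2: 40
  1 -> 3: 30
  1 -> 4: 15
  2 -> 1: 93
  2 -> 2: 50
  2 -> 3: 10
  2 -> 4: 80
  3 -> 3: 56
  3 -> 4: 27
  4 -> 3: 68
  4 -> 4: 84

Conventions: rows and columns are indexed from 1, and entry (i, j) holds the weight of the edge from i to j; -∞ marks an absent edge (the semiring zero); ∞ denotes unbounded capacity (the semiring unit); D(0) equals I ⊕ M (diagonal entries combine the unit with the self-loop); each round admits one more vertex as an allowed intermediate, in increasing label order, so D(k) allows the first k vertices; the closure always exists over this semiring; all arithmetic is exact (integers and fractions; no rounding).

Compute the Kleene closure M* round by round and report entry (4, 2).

D(0):
  [∞, 40, 30, 15]
  [93, ∞, 10, 80]
  [-∞, -∞, ∞, 27]
  [-∞, -∞, 68, ∞]
D(1):
  [∞, 40, 30, 15]
  [93, ∞, 30, 80]
  [-∞, -∞, ∞, 27]
  [-∞, -∞, 68, ∞]
D(2):
  [∞, 40, 30, 40]
  [93, ∞, 30, 80]
  [-∞, -∞, ∞, 27]
  [-∞, -∞, 68, ∞]
D(3):
  [∞, 40, 30, 40]
  [93, ∞, 30, 80]
  [-∞, -∞, ∞, 27]
  [-∞, -∞, 68, ∞]
D(4):
  [∞, 40, 40, 40]
  [93, ∞, 68, 80]
  [-∞, -∞, ∞, 27]
  [-∞, -∞, 68, ∞]
Answer: M*[4][2] = -∞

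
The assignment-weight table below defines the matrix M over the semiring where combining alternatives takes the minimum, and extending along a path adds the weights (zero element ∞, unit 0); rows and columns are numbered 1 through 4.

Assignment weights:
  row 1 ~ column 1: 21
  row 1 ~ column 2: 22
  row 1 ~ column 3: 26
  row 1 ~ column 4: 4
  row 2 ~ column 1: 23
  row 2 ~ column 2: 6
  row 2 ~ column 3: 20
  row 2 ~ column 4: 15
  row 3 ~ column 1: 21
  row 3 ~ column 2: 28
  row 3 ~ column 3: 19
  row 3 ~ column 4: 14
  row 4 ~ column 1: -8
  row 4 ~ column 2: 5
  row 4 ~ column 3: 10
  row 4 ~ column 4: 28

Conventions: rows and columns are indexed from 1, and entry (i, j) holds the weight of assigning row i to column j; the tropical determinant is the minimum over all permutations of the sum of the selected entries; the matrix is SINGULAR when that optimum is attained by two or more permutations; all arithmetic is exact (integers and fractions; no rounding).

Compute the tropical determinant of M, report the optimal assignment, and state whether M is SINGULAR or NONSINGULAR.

σ = (1, 2, 3, 4): 21 + 6 + 19 + 28 = 74
σ = (1, 2, 4, 3): 21 + 6 + 14 + 10 = 51
σ = (1, 3, 2, 4): 21 + 20 + 28 + 28 = 97
σ = (1, 3, 4, 2): 21 + 20 + 14 + 5 = 60
σ = (1, 4, 2, 3): 21 + 15 + 28 + 10 = 74
σ = (1, 4, 3, 2): 21 + 15 + 19 + 5 = 60
σ = (2, 1, 3, 4): 22 + 23 + 19 + 28 = 92
σ = (2, 1, 4, 3): 22 + 23 + 14 + 10 = 69
σ = (2, 3, 1, 4): 22 + 20 + 21 + 28 = 91
σ = (2, 3, 4, 1): 22 + 20 + 14 + (-8) = 48
σ = (2, 4, 1, 3): 22 + 15 + 21 + 10 = 68
σ = (2, 4, 3, 1): 22 + 15 + 19 + (-8) = 48
σ = (3, 1, 2, 4): 26 + 23 + 28 + 28 = 105
σ = (3, 1, 4, 2): 26 + 23 + 14 + 5 = 68
σ = (3, 2, 1, 4): 26 + 6 + 21 + 28 = 81
σ = (3, 2, 4, 1): 26 + 6 + 14 + (-8) = 38
σ = (3, 4, 1, 2): 26 + 15 + 21 + 5 = 67
σ = (3, 4, 2, 1): 26 + 15 + 28 + (-8) = 61
σ = (4, 1, 2, 3): 4 + 23 + 28 + 10 = 65
σ = (4, 1, 3, 2): 4 + 23 + 19 + 5 = 51
σ = (4, 2, 1, 3): 4 + 6 + 21 + 10 = 41
σ = (4, 2, 3, 1): 4 + 6 + 19 + (-8) = 21
σ = (4, 3, 1, 2): 4 + 20 + 21 + 5 = 50
σ = (4, 3, 2, 1): 4 + 20 + 28 + (-8) = 44
Optimal value attained by: σ = (4, 2, 3, 1).
Answer: det⊕(M) = 21; verdict: NONSINGULAR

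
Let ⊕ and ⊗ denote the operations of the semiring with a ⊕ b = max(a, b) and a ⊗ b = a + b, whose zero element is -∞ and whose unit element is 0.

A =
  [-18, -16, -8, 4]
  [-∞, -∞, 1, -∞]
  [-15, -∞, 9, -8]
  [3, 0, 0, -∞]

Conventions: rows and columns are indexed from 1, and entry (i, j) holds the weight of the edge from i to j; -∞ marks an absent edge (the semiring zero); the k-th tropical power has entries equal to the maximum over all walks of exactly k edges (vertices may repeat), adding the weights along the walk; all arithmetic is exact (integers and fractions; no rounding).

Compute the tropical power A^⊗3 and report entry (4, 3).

A^⊗2:
  [7, 4, 4, -14]
  [-14, -∞, 10, -7]
  [-5, -8, 18, 1]
  [-15, -13, 9, 7]
A^⊗3:
  [-11, -9, 13, 11]
  [-4, -7, 19, 2]
  [4, 1, 27, 10]
  [10, 7, 18, 1]
Key observation: the optimum is the walk 4->3->3->3, with weight 0 + 9 + 9 = 18.
Optimal value attained by: walk 4->3->3->3.
Answer: (A^⊗3)[4][3] = 18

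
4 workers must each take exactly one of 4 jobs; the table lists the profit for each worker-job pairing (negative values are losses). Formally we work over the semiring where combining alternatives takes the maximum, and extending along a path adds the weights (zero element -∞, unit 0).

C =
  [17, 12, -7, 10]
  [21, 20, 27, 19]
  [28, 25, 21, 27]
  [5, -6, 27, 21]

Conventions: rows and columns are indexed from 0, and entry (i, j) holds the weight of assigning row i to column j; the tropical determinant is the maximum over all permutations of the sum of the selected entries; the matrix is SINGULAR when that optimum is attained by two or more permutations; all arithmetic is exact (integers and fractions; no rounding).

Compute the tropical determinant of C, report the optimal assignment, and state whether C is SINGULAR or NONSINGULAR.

σ = (0, 1, 2, 3): 17 + 20 + 21 + 21 = 79
σ = (0, 1, 3, 2): 17 + 20 + 27 + 27 = 91
σ = (0, 2, 1, 3): 17 + 27 + 25 + 21 = 90
σ = (0, 2, 3, 1): 17 + 27 + 27 + (-6) = 65
σ = (0, 3, 1, 2): 17 + 19 + 25 + 27 = 88
σ = (0, 3, 2, 1): 17 + 19 + 21 + (-6) = 51
σ = (1, 0, 2, 3): 12 + 21 + 21 + 21 = 75
σ = (1, 0, 3, 2): 12 + 21 + 27 + 27 = 87
σ = (1, 2, 0, 3): 12 + 27 + 28 + 21 = 88
σ = (1, 2, 3, 0): 12 + 27 + 27 + 5 = 71
σ = (1, 3, 0, 2): 12 + 19 + 28 + 27 = 86
σ = (1, 3, 2, 0): 12 + 19 + 21 + 5 = 57
σ = (2, 0, 1, 3): (-7) + 21 + 25 + 21 = 60
σ = (2, 0, 3, 1): (-7) + 21 + 27 + (-6) = 35
σ = (2, 1, 0, 3): (-7) + 20 + 28 + 21 = 62
σ = (2, 1, 3, 0): (-7) + 20 + 27 + 5 = 45
σ = (2, 3, 0, 1): (-7) + 19 + 28 + (-6) = 34
σ = (2, 3, 1, 0): (-7) + 19 + 25 + 5 = 42
σ = (3, 0, 1, 2): 10 + 21 + 25 + 27 = 83
σ = (3, 0, 2, 1): 10 + 21 + 21 + (-6) = 46
σ = (3, 1, 0, 2): 10 + 20 + 28 + 27 = 85
σ = (3, 1, 2, 0): 10 + 20 + 21 + 5 = 56
σ = (3, 2, 0, 1): 10 + 27 + 28 + (-6) = 59
σ = (3, 2, 1, 0): 10 + 27 + 25 + 5 = 67
Optimal value attained by: σ = (0, 1, 3, 2).
Answer: det⊕(C) = 91; verdict: NONSINGULAR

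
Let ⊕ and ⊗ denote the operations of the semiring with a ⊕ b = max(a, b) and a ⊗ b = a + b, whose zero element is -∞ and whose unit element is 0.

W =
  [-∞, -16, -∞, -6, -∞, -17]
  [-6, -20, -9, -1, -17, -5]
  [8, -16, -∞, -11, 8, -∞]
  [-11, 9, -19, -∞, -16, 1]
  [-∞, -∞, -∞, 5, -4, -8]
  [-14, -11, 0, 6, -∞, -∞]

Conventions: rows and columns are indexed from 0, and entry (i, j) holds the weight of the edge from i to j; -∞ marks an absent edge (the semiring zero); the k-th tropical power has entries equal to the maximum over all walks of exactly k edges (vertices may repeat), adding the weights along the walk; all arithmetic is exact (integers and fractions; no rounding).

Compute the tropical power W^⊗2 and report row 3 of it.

W^⊗2:
  [-17, 3, -17, -11, -22, -5]
  [-1, 8, -5, 1, -1, 0]
  [-22, -2, -25, 13, 4, 0]
  [3, -10, 1, 8, -8, 4]
  [-6, 14, -8, 1, -8, 6]
  [8, 15, -13, -11, 8, 7]
Answer: row 3 of W^⊗2 = [3, -10, 1, 8, -8, 4]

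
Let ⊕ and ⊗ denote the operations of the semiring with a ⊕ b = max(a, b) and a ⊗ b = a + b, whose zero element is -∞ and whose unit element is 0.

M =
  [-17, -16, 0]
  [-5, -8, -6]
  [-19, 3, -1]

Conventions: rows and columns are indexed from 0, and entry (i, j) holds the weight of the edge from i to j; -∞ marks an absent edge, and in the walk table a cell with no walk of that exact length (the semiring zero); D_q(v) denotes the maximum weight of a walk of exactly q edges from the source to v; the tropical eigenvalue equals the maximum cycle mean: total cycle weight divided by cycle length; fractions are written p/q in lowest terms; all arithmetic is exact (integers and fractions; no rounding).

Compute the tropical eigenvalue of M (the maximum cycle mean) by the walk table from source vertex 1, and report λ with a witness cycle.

q=0: [-∞, 0, -∞]
q=1: [-5, -8, -6]
q=2: [-13, -3, -5]
q=3: [-8, -2, -6]
Optimal cycle mean attained by: cycle 0->2->1->0, total 0 + 3 + (-5), length 3.
Answer: λ = -2/3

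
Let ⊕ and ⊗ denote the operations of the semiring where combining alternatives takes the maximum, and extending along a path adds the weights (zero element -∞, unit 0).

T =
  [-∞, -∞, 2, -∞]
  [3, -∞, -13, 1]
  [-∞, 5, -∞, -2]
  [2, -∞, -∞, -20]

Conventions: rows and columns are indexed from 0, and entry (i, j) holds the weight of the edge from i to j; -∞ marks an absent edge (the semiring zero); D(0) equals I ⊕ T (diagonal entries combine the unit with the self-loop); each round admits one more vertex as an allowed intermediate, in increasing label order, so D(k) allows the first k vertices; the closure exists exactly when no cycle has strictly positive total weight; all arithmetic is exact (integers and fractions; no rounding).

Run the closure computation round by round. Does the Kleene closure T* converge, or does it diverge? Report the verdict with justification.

D(0):
  [0, -∞, 2, -∞]
  [3, 0, -13, 1]
  [-∞, 5, 0, -2]
  [2, -∞, -∞, 0]
D(1):
  [0, -∞, 2, -∞]
  [3, 0, 5, 1]
  [-∞, 5, 0, -2]
  [2, -∞, 4, 0]
Detection: at round 2, diagonal entry (2, 2) turns strictly positive.
Key observation: the cycle 2->1->0->2 has total weight 5 + 3 + 2, which is strictly positive.
Answer: DIVERGES — positive cycle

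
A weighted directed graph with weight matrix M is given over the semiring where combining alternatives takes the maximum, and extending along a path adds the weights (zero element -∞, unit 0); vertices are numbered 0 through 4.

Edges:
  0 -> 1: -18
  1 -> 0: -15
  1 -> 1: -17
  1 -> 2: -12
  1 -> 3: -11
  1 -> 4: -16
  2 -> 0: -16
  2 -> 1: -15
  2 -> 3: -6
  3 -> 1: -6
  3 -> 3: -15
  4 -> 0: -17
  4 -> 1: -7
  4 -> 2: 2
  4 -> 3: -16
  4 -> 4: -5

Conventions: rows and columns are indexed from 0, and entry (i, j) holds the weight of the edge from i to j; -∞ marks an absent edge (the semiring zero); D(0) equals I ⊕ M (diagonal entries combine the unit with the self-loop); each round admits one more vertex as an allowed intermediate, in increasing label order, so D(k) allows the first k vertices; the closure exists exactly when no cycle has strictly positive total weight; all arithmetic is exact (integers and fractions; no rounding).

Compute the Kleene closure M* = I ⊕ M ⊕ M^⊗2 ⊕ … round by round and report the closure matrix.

D(0):
  [0, -18, -∞, -∞, -∞]
  [-15, 0, -12, -11, -16]
  [-16, -15, 0, -6, -∞]
  [-∞, -6, -∞, 0, -∞]
  [-17, -7, 2, -16, 0]
D(1):
  [0, -18, -∞, -∞, -∞]
  [-15, 0, -12, -11, -16]
  [-16, -15, 0, -6, -∞]
  [-∞, -6, -∞, 0, -∞]
  [-17, -7, 2, -16, 0]
D(2):
  [0, -18, -30, -29, -34]
  [-15, 0, -12, -11, -16]
  [-16, -15, 0, -6, -31]
  [-21, -6, -18, 0, -22]
  [-17, -7, 2, -16, 0]
D(3):
  [0, -18, -30, -29, -34]
  [-15, 0, -12, -11, -16]
  [-16, -15, 0, -6, -31]
  [-21, -6, -18, 0, -22]
  [-14, -7, 2, -4, 0]
D(4):
  [0, -18, -30, -29, -34]
  [-15, 0, -12, -11, -16]
  [-16, -12, 0, -6, -28]
  [-21, -6, -18, 0, -22]
  [-14, -7, 2, -4, 0]
D(5):
  [0, -18, -30, -29, -34]
  [-15, 0, -12, -11, -16]
  [-16, -12, 0, -6, -28]
  [-21, -6, -18, 0, -22]
  [-14, -7, 2, -4, 0]
Answer: M* = [[0, -18, -30, -29, -34], [-15, 0, -12, -11, -16], [-16, -12, 0, -6, -28], [-21, -6, -18, 0, -22], [-14, -7, 2, -4, 0]]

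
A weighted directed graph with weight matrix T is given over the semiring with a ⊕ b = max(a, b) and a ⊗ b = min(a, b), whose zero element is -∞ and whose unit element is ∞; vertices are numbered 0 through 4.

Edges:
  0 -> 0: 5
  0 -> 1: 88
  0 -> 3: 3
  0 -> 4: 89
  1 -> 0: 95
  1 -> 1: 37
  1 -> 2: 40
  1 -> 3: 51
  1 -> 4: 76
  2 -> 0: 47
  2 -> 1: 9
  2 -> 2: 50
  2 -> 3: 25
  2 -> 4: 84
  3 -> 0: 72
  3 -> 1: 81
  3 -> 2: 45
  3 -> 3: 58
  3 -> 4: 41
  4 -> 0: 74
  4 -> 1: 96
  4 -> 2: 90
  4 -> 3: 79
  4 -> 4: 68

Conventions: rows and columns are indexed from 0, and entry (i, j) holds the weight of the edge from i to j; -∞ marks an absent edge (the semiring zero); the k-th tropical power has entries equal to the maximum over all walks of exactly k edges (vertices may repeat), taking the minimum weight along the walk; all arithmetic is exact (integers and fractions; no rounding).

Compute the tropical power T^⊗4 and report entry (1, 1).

T^⊗2:
  [88, 89, 89, 79, 76]
  [74, 88, 76, 76, 89]
  [74, 84, 84, 79, 68]
  [81, 72, 45, 58, 76]
  [95, 79, 68, 68, 84]
T^⊗3:
  [89, 88, 76, 76, 88]
  [88, 89, 89, 79, 76]
  [84, 79, 68, 68, 84]
  [74, 81, 76, 76, 81]
  [79, 88, 84, 79, 89]
T^⊗4:
  [88, 88, 88, 79, 89]
  [89, 88, 76, 76, 88]
  [79, 84, 84, 79, 84]
  [81, 81, 81, 79, 76]
  [88, 89, 89, 79, 84]
Key observation: the optimum is the walk 1->0->1->0->1, with weight 95 min 88 min 95 min 88 = 88.
Optimal value attained by: walk 1->0->1->0->1.
Answer: (T^⊗4)[1][1] = 88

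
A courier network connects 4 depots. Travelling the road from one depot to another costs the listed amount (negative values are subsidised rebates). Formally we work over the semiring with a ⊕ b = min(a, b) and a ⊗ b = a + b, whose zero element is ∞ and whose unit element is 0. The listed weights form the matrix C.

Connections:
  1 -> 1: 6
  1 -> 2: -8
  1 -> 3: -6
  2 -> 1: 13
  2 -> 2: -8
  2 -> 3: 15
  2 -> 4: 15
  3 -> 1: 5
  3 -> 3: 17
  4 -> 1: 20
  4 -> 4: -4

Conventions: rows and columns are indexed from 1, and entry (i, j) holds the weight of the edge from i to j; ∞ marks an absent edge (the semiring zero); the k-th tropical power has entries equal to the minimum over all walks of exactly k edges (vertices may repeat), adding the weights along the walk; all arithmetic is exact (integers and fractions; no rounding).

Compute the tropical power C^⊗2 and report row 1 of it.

C^⊗2:
  [-1, -16, 0, 7]
  [5, -16, 7, 7]
  [11, -3, -1, ∞]
  [16, 12, 14, -8]
Answer: row 1 of C^⊗2 = [-1, -16, 0, 7]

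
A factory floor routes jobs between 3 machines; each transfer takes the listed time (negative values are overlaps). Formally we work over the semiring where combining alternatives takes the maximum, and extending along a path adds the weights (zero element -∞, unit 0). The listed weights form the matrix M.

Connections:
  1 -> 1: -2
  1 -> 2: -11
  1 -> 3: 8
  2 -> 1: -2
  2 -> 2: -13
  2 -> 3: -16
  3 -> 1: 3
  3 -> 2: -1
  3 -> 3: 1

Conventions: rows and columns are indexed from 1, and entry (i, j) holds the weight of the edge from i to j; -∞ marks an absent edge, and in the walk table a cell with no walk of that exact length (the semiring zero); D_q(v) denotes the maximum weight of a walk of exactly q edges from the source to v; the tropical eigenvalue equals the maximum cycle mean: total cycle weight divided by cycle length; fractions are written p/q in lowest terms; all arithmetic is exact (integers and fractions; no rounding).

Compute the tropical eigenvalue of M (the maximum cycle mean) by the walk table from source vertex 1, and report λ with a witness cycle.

q=0: [0, -∞, -∞]
q=1: [-2, -11, 8]
q=2: [11, 7, 9]
q=3: [12, 8, 19]
Optimal cycle mean attained by: cycle 1->3->1, total 8 + 3, length 2.
Answer: λ = 11/2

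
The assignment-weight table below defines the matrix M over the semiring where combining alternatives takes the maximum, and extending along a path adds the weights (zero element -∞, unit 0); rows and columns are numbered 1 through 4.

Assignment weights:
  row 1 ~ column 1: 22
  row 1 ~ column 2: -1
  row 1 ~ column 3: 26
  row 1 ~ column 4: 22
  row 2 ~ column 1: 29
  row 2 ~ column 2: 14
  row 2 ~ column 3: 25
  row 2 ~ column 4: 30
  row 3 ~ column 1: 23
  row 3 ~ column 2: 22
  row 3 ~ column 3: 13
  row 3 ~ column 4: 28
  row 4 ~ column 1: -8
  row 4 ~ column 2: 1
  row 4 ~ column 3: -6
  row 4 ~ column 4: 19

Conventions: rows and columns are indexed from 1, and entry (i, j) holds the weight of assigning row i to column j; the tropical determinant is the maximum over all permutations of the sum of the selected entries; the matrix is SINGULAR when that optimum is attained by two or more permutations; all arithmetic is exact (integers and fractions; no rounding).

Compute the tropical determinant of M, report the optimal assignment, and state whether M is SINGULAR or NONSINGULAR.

σ = (1, 2, 3, 4): 22 + 14 + 13 + 19 = 68
σ = (1, 2, 4, 3): 22 + 14 + 28 + (-6) = 58
σ = (1, 3, 2, 4): 22 + 25 + 22 + 19 = 88
σ = (1, 3, 4, 2): 22 + 25 + 28 + 1 = 76
σ = (1, 4, 2, 3): 22 + 30 + 22 + (-6) = 68
σ = (1, 4, 3, 2): 22 + 30 + 13 + 1 = 66
σ = (2, 1, 3, 4): (-1) + 29 + 13 + 19 = 60
σ = (2, 1, 4, 3): (-1) + 29 + 28 + (-6) = 50
σ = (2, 3, 1, 4): (-1) + 25 + 23 + 19 = 66
σ = (2, 3, 4, 1): (-1) + 25 + 28 + (-8) = 44
σ = (2, 4, 1, 3): (-1) + 30 + 23 + (-6) = 46
σ = (2, 4, 3, 1): (-1) + 30 + 13 + (-8) = 34
σ = (3, 1, 2, 4): 26 + 29 + 22 + 19 = 96
σ = (3, 1, 4, 2): 26 + 29 + 28 + 1 = 84
σ = (3, 2, 1, 4): 26 + 14 + 23 + 19 = 82
σ = (3, 2, 4, 1): 26 + 14 + 28 + (-8) = 60
σ = (3, 4, 1, 2): 26 + 30 + 23 + 1 = 80
σ = (3, 4, 2, 1): 26 + 30 + 22 + (-8) = 70
σ = (4, 1, 2, 3): 22 + 29 + 22 + (-6) = 67
σ = (4, 1, 3, 2): 22 + 29 + 13 + 1 = 65
σ = (4, 2, 1, 3): 22 + 14 + 23 + (-6) = 53
σ = (4, 2, 3, 1): 22 + 14 + 13 + (-8) = 41
σ = (4, 3, 1, 2): 22 + 25 + 23 + 1 = 71
σ = (4, 3, 2, 1): 22 + 25 + 22 + (-8) = 61
Optimal value attained by: σ = (3, 1, 2, 4).
Answer: det⊕(M) = 96; verdict: NONSINGULAR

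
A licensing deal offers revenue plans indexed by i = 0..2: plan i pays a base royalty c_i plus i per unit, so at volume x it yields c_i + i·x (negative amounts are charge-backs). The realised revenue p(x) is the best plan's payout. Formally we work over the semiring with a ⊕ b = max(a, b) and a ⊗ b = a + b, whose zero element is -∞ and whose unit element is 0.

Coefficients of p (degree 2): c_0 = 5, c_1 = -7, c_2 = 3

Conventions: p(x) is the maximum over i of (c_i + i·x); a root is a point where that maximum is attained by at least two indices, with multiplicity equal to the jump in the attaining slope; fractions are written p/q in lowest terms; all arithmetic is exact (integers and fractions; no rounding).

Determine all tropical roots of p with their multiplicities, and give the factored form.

hull edge (i=0, c=5) to (i=2, c=3): slope -1, span 2
Factored form: p(x) = 3 ⊗ (x ⊕ 1) ⊗ (x ⊕ 1)
Answer: roots = 1 (mult 2)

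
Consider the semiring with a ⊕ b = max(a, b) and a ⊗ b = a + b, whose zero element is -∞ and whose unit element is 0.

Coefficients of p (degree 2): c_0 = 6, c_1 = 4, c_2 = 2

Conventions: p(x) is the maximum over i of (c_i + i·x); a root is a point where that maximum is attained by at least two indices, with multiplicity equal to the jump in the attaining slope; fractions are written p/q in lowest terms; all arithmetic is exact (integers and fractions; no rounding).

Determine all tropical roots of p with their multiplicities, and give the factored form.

hull edge (i=0, c=6) to (i=2, c=2): slope -2, span 2
Factored form: p(x) = 2 ⊗ (x ⊕ 2) ⊗ (x ⊕ 2)
Answer: roots = 2 (mult 2)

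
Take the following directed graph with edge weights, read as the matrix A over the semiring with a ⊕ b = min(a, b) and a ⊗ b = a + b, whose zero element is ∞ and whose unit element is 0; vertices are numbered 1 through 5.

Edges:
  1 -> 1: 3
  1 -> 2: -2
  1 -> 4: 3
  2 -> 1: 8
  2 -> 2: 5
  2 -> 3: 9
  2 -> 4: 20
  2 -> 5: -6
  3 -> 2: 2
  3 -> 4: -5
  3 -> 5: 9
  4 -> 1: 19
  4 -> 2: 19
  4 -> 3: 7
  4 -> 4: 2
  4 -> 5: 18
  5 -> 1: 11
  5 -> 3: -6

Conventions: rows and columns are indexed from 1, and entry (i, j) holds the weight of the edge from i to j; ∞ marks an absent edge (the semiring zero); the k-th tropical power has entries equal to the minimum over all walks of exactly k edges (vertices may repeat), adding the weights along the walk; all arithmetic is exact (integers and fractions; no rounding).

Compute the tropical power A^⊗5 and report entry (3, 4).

A^⊗2:
  [6, 1, 7, 5, -8]
  [5, 6, -12, 4, -1]
  [10, 7, 2, -3, -4]
  [21, 9, 9, 2, 13]
  [14, -4, ∞, -11, 3]
A^⊗3:
  [3, 4, -14, 2, -5]
  [8, -10, -7, -17, -3]
  [7, 4, -10, -3, 1]
  [17, 11, 7, 4, 3]
  [4, 1, -4, -9, -10]
A^⊗4:
  [6, -12, -11, -19, -5]
  [-2, -5, -10, -15, -16]
  [10, -8, -5, -15, -2]
  [14, 9, -3, 2, 5]
  [1, -2, -16, -9, -5]
A^⊗5:
  [-4, -9, -12, -17, -18]
  [-5, -8, -22, -15, -11]
  [0, -3, -8, -13, -14]
  [16, -1, -1, -8, 3]
  [4, -14, -11, -21, -8]
Key observation: the optimum is the walk 3->2->5->3->4->4, with weight 2 + (-6) + (-6) + (-5) + 2 = -13.
Optimal value attained by: walk 3->2->5->3->4->4.
Answer: (A^⊗5)[3][4] = -13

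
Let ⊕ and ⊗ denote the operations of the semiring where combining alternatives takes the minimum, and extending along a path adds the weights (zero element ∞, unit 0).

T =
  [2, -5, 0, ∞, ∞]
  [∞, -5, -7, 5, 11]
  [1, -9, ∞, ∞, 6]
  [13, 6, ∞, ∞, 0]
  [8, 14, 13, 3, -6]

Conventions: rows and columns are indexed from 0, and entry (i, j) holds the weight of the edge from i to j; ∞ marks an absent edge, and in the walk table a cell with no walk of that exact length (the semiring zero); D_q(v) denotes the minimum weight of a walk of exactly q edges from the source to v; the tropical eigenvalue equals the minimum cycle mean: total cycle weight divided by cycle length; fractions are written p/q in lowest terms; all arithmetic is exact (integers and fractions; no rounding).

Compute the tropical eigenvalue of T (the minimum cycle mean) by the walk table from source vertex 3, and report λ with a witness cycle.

q=0: [∞, ∞, ∞, 0, ∞]
q=1: [13, 6, ∞, ∞, 0]
q=2: [8, 1, -1, 3, -6]
q=3: [0, -10, -6, -3, -12]
q=4: [-5, -15, -17, -9, -18]
q=5: [-16, -26, -22, -15, -24]
Optimal cycle mean attained by: cycle 1->2->1, total (-7) + (-9), length 2.
Answer: λ = -8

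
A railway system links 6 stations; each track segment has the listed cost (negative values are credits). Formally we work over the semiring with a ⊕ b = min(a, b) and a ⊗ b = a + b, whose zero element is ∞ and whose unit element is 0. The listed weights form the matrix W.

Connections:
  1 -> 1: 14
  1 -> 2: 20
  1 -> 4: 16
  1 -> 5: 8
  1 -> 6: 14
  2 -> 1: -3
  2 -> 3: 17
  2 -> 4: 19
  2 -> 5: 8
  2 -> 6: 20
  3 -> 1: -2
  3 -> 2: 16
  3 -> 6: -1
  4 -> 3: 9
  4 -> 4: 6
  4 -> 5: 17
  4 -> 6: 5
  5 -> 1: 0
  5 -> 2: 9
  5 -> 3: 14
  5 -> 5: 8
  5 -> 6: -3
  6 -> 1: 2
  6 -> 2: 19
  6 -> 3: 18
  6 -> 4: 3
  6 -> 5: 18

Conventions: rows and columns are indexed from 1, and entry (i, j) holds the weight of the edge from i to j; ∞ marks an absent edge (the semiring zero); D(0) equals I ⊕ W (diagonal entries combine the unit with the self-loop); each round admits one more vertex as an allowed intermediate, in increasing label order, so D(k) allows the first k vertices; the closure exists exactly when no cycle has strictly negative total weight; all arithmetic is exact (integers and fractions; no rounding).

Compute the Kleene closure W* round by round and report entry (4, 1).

D(0):
  [0, 20, ∞, 16, 8, 14]
  [-3, 0, 17, 19, 8, 20]
  [-2, 16, 0, ∞, ∞, -1]
  [∞, ∞, 9, 0, 17, 5]
  [0, 9, 14, ∞, 0, -3]
  [2, 19, 18, 3, 18, 0]
D(1):
  [0, 20, ∞, 16, 8, 14]
  [-3, 0, 17, 13, 5, 11]
  [-2, 16, 0, 14, 6, -1]
  [∞, ∞, 9, 0, 17, 5]
  [0, 9, 14, 16, 0, -3]
  [2, 19, 18, 3, 10, 0]
D(2):
  [0, 20, 37, 16, 8, 14]
  [-3, 0, 17, 13, 5, 11]
  [-2, 16, 0, 14, 6, -1]
  [∞, ∞, 9, 0, 17, 5]
  [0, 9, 14, 16, 0, -3]
  [2, 19, 18, 3, 10, 0]
D(3):
  [0, 20, 37, 16, 8, 14]
  [-3, 0, 17, 13, 5, 11]
  [-2, 16, 0, 14, 6, -1]
  [7, 25, 9, 0, 15, 5]
  [0, 9, 14, 16, 0, -3]
  [2, 19, 18, 3, 10, 0]
D(4):
  [0, 20, 25, 16, 8, 14]
  [-3, 0, 17, 13, 5, 11]
  [-2, 16, 0, 14, 6, -1]
  [7, 25, 9, 0, 15, 5]
  [0, 9, 14, 16, 0, -3]
  [2, 19, 12, 3, 10, 0]
D(5):
  [0, 17, 22, 16, 8, 5]
  [-3, 0, 17, 13, 5, 2]
  [-2, 15, 0, 14, 6, -1]
  [7, 24, 9, 0, 15, 5]
  [0, 9, 14, 16, 0, -3]
  [2, 19, 12, 3, 10, 0]
D(6):
  [0, 17, 17, 8, 8, 5]
  [-3, 0, 14, 5, 5, 2]
  [-2, 15, 0, 2, 6, -1]
  [7, 24, 9, 0, 15, 5]
  [-1, 9, 9, 0, 0, -3]
  [2, 19, 12, 3, 10, 0]
Answer: W*[4][1] = 7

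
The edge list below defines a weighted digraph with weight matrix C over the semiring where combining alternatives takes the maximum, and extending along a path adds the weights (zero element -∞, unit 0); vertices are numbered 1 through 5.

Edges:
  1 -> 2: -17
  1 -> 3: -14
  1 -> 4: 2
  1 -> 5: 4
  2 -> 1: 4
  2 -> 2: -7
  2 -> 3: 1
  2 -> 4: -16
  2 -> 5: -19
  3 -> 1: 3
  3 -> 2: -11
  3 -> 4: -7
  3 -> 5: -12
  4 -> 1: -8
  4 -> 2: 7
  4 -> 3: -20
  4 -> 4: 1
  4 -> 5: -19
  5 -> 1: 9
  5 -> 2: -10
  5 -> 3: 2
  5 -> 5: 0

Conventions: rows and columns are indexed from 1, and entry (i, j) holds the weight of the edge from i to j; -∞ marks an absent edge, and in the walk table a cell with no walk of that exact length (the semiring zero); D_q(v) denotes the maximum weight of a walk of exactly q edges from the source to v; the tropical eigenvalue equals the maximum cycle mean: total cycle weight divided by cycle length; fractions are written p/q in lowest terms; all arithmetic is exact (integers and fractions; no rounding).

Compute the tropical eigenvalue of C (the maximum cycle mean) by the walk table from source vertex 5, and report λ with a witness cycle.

q=0: [-∞, -∞, -∞, -∞, 0]
q=1: [9, -10, 2, -∞, 0]
q=2: [9, -8, 2, 11, 13]
q=3: [22, 18, 15, 12, 13]
q=4: [22, 19, 19, 24, 26]
q=5: [35, 31, 28, 25, 26]
Optimal cycle mean attained by: cycle 1->5->1, total 4 + 9, length 2.
Answer: λ = 13/2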